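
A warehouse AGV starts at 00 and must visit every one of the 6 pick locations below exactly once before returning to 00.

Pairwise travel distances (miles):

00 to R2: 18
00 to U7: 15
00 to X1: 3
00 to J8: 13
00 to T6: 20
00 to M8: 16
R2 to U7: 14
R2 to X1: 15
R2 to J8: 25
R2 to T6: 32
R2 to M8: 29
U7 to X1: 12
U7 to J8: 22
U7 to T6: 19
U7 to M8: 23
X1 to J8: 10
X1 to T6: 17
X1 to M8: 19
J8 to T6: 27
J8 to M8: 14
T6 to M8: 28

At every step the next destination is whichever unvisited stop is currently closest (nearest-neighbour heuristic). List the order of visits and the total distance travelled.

116 miles along 00 → X1 → J8 → M8 → U7 → R2 → T6 → 00.

At 00 the remaining stops are X1 3, J8 13, U7 15, M8 16, R2 18, T6 20; go to X1.
At X1 the remaining stops are J8 10, U7 12, R2 15, T6 17, M8 19; go to J8.
At J8 the remaining stops are M8 14, U7 22, R2 25, T6 27; go to M8.
At M8 the remaining stops are U7 23, T6 28, R2 29; go to U7.
At U7 the remaining stops are R2 14, T6 19; go to R2.
At R2 the remaining stops are T6 32; go to T6.
Return T6→00: 20.
Total = 3 + 10 + 14 + 23 + 14 + 32 + 20 = 116.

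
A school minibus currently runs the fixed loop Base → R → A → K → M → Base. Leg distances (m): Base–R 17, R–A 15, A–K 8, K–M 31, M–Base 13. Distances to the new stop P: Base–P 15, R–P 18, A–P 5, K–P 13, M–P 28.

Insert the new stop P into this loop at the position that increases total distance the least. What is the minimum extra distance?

Insertion cost between consecutive stops i–j is d(i,P) + d(P,j) − d(i,j):
  between Base and R: 15 + 18 − 17 = 16
  between R and A: 18 + 5 − 15 = 8
  between A and K: 5 + 13 − 8 = 10
  between K and M: 13 + 28 − 31 = 10
  between M and Base: 28 + 15 − 13 = 30
Cheapest insertion is between R and A, adding 8.
New total = 84 + 8 = 92.

Adding 8 m by placing P on the R–A leg.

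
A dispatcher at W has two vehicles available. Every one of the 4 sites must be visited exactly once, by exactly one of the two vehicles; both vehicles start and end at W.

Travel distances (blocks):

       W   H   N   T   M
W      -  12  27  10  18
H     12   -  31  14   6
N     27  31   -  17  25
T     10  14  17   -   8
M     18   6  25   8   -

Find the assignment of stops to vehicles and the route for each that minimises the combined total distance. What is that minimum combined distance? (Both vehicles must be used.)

Check every non-empty split of the stops between the two vehicles; for each half take its own optimal tour:
  {H} + {N, T, M}: 24 + 70 = 94
  {N} + {H, T, M}: 54 + 36 = 90
  {H, N} + {T, M}: 70 + 36 = 106
  {T} + {H, N, M}: 20 + 70 = 90
  {H, T} + {N, M}: 36 + 70 = 106
  {N, T} + {H, M}: 54 + 36 = 90
  … (7 splits in total)
Best: vehicle 1 W → N → W = 54; vehicle 2 W → H → M → T → W = 36; combined 90.

90 blocks — the smallest possible combined total.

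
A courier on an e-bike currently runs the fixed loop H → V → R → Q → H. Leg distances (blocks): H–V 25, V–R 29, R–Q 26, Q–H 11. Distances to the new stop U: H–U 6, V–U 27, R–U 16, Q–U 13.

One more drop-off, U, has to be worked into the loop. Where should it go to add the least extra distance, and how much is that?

Insertion cost between consecutive stops i–j is d(i,U) + d(U,j) − d(i,j):
  between H and V: 6 + 27 − 25 = 8
  between V and R: 27 + 16 − 29 = 14
  between R and Q: 16 + 13 − 26 = 3
  between Q and H: 13 + 6 − 11 = 8
Cheapest insertion is between R and Q, adding 3.
New total = 91 + 3 = 94.

Minimum extra distance: 3 blocks, inserting U between R and Q.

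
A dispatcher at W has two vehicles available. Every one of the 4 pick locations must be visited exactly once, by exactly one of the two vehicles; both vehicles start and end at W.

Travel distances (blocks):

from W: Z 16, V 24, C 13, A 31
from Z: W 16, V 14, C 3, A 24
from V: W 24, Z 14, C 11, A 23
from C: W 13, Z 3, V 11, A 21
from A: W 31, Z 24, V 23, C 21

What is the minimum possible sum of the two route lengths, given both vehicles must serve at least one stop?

Try each way of splitting the stops between the two vehicles (each non-empty) and, for each split, find the best tour for each vehicle:
  {Z} + {V, C, A}: 32 + 78 = 110
  {V} + {Z, C, A}: 48 + 71 = 119
  {Z, V} + {C, A}: 54 + 65 = 119
  {C} + {Z, V, A}: 26 + 84 = 110
  {Z, C} + {V, A}: 32 + 78 = 110
  {V, C} + {Z, A}: 48 + 71 = 119
  … (7 splits in total)
Best: vehicle 1 W → Z → W = 32; vehicle 2 W → C → V → A → W = 78; combined 110.

Minimum combined distance: 110 blocks.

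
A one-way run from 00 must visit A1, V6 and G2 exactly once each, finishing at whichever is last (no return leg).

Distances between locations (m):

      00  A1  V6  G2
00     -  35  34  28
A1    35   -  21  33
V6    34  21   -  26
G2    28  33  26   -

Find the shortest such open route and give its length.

There are 3! = 6 possible orderings.
00 - A1 - V6 - G2: 35+21+26 = 82
00 - A1 - G2 - V6: 35+33+26 = 94
00 - V6 - A1 - G2: 34+21+33 = 88
00 - V6 - G2 - A1: 34+26+33 = 93
00 - G2 - A1 - V6: 28+33+21 = 82
00 - G2 - V6 - A1: 28+26+21 = 75
The minimum is 75.
One shortest path: 00 → G2 → V6 → A1.

Shortest open route: 75 m.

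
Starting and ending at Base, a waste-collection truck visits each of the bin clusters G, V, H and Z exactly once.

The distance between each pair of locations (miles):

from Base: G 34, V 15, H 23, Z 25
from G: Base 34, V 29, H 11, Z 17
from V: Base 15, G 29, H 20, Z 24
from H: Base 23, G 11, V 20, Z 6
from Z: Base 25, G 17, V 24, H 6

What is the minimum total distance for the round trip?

Base - G - V - H - Z - Base: 34+29+20+6+25 = 114
Base - G - V - Z - H - Base: 34+29+24+6+23 = 116
Base - G - H - V - Z - Base: 34+11+20+24+25 = 114
Base - G - H - Z - V - Base: 34+11+6+24+15 = 90
Base - G - Z - V - H - Base: 34+17+24+20+23 = 118
Base - G - Z - H - V - Base: 34+17+6+20+15 = 92
Base - V - G - H - Z - Base: 15+29+11+6+25 = 86
Base - V - G - Z - H - Base: 15+29+17+6+23 = 90
Base - V - H - G - Z - Base: 15+20+11+17+25 = 88
Base - V - Z - G - H - Base: 15+24+17+11+23 = 90
Base - H - G - V - Z - Base: 23+11+29+24+25 = 112
Base - H - V - G - Z - Base: 23+20+29+17+25 = 114
The minimum is 86.
One optimal route: Base → V → G → H → Z → Base (or its reverse).

86 miles — the shortest possible round trip.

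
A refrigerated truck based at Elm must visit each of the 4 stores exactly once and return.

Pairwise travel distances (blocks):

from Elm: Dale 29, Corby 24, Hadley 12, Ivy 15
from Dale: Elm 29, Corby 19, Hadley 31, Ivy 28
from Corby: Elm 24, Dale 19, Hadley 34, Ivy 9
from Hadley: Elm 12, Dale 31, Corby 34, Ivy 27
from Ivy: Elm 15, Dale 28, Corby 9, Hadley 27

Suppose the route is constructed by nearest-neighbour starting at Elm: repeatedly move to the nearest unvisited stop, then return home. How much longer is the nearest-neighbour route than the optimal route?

From Elm: Hadley=12, Ivy=15, Corby=24, Dale=29 → choose Hadley (12).
From Hadley: Ivy=27, Dale=31, Corby=34 → choose Ivy (27).
From Ivy: Corby=9, Dale=28 → choose Corby (9).
From Corby: Dale=19 → choose Dale (19).
NN route Elm → Hadley → Ivy → Corby → Dale → Elm costs 96.
Optimal: Elm → Hadley → Dale → Corby → Ivy → Elm costs 86 (by enumerating all 12 distinct tours).
Excess = 96 − 86 = 10.

Excess over optimum: 10 blocks.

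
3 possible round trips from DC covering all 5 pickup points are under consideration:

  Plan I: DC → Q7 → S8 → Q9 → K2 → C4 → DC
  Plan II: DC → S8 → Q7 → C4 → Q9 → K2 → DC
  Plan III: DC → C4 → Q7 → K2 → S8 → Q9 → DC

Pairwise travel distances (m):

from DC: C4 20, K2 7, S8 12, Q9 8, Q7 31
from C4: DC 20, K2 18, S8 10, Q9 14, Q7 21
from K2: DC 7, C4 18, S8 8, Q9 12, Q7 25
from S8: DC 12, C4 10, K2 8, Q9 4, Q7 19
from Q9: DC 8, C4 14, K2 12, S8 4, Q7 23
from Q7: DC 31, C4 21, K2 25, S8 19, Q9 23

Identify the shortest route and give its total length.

Plan I: 31 + 19 + 4 + 12 + 18 + 20 = 104
Plan II: 12 + 19 + 21 + 14 + 12 + 7 = 85
Plan III: 20 + 21 + 25 + 8 + 4 + 8 = 86

Shortest is Plan II, total 85 m.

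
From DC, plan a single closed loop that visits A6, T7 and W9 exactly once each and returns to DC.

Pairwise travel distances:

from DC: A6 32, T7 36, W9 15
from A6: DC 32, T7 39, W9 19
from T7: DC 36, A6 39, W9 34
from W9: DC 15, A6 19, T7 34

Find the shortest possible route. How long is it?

109 — the shortest possible round trip.

DC → A6 → T7 → W9 → DC: 32+39+34+15 = 120
DC → A6 → W9 → T7 → DC: 32+19+34+36 = 121
DC → T7 → A6 → W9 → DC: 36+39+19+15 = 109
The minimum is 109.
One optimal route: DC → T7 → A6 → W9 → DC (or its reverse).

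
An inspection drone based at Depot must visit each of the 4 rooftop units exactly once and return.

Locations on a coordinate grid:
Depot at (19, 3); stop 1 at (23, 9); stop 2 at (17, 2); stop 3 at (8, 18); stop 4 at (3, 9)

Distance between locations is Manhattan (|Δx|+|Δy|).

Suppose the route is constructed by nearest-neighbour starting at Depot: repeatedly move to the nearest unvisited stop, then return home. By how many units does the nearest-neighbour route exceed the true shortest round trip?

Depot: stop 2=3, stop 1=10, stop 4=22, stop 3=26 ⇒ stop 2
stop 2: stop 1=13, stop 4=21, stop 3=25 ⇒ stop 1
stop 1: stop 4=20, stop 3=24 ⇒ stop 4
stop 4: stop 3=14 ⇒ stop 3
NN route Depot → stop 2 → stop 1 → stop 4 → stop 3 → Depot costs 76.
Optimal: Depot → stop 1 → stop 3 → stop 4 → stop 2 → Depot costs 72 (by enumerating all 12 distinct tours).
Excess = 76 − 72 = 4.

The nearest-neighbour route is 4 longer than optimal.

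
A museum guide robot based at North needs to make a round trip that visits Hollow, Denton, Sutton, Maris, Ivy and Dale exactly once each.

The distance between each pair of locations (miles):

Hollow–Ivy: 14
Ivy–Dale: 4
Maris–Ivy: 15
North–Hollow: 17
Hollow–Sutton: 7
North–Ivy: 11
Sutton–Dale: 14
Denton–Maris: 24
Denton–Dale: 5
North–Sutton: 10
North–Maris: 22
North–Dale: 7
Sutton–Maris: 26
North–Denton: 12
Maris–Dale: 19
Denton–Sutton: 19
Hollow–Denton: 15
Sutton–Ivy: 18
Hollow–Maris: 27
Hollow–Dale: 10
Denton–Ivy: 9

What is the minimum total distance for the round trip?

North → Hollow → Denton → Sutton → Maris → Ivy → Dale → North: 17+15+19+26+15+4+7 = 103
North → Hollow → Denton → Sutton → Maris → Dale → Ivy → North: 17+15+19+26+19+4+11 = 111
North → Hollow → Denton → Sutton → Ivy → Maris → Dale → North: 17+15+19+18+15+19+7 = 110
North → Hollow → Denton → Sutton → Ivy → Dale → Maris → North: 17+15+19+18+4+19+22 = 114
North → Hollow → Denton → Sutton → Dale → Maris → Ivy → North: 17+15+19+14+19+15+11 = 110
North → Hollow → Denton → Sutton → Dale → Ivy → Maris → North: 17+15+19+14+4+15+22 = 106
North → Hollow → Denton → Maris → Sutton → Ivy → Dale → North: 17+15+24+26+18+4+7 = 111
North → Hollow → Denton → Maris → Sutton → Dale → Ivy → North: 17+15+24+26+14+4+11 = 111
… (352 more)
North → Sutton → Hollow → Denton → Dale → Ivy → Maris → North: 10+7+15+5+4+15+22 = 78  ← best
The minimum is 78.
One optimal route: North → Sutton → Hollow → Denton → Dale → Ivy → Maris → North (or its reverse).

78 miles — the shortest possible round trip.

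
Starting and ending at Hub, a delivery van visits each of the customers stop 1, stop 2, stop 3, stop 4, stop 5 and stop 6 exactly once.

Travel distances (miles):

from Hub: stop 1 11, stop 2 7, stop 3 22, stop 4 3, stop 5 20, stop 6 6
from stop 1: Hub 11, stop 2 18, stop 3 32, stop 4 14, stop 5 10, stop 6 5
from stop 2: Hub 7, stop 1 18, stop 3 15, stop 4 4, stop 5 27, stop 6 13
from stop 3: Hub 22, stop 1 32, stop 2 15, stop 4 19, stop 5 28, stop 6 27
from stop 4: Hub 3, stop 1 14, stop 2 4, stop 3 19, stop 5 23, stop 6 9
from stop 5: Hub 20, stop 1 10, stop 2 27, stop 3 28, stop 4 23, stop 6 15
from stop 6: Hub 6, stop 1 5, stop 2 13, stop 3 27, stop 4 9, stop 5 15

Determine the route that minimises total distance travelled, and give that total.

With 6 stops there are 6!/2 = 360 distinct round trips (a route and its reverse cost the same).
Hub - stop 1 - stop 2 - stop 3 - stop 4 - stop 5 - stop 6 - Hub: 11+18+15+19+23+15+6 = 107
Hub - stop 1 - stop 2 - stop 3 - stop 4 - stop 6 - stop 5 - Hub: 11+18+15+19+9+15+20 = 107
Hub - stop 1 - stop 2 - stop 3 - stop 5 - stop 4 - stop 6 - Hub: 11+18+15+28+23+9+6 = 110
Hub - stop 1 - stop 2 - stop 3 - stop 5 - stop 6 - stop 4 - Hub: 11+18+15+28+15+9+3 = 99
Hub - stop 1 - stop 2 - stop 3 - stop 6 - stop 4 - stop 5 - Hub: 11+18+15+27+9+23+20 = 123
Hub - stop 1 - stop 2 - stop 3 - stop 6 - stop 5 - stop 4 - Hub: 11+18+15+27+15+23+3 = 112
Hub - stop 1 - stop 2 - stop 4 - stop 3 - stop 5 - stop 6 - Hub: 11+18+4+19+28+15+6 = 101
Hub - stop 1 - stop 2 - stop 4 - stop 3 - stop 6 - stop 5 - Hub: 11+18+4+19+27+15+20 = 114
… (352 more)
Hub - stop 4 - stop 2 - stop 3 - stop 5 - stop 1 - stop 6 - Hub: 3+4+15+28+10+5+6 = 71  ← best
The minimum is 71.
One optimal route: Hub → stop 4 → stop 2 → stop 3 → stop 5 → stop 1 → stop 6 → Hub (or its reverse).

71 miles — the shortest possible round trip.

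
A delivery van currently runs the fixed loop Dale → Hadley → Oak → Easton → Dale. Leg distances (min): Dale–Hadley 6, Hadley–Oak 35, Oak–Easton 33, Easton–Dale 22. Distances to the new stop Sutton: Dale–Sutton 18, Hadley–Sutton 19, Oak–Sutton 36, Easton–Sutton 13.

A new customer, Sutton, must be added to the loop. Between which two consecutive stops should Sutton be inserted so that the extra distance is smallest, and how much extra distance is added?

Insertion cost between consecutive stops i–j is d(i,Sutton) + d(Sutton,j) − d(i,j):
  between Dale and Hadley: 18 + 19 − 6 = 31
  between Hadley and Oak: 19 + 36 − 35 = 20
  between Oak and Easton: 36 + 13 − 33 = 16
  between Easton and Dale: 13 + 18 − 22 = 9
Cheapest insertion is between Easton and Dale, adding 9.
New total = 96 + 9 = 105.

Adding 9 min by placing Sutton on the Easton–Dale leg.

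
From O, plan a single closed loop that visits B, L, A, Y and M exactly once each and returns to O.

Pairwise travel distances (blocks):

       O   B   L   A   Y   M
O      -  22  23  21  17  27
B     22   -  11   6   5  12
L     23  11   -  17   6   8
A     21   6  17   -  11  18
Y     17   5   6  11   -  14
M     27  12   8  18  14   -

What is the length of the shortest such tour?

With 5 stops there are 5!/2 = 60 distinct round trips (a route and its reverse cost the same).
O→B→L→A→Y→M→O: 22+11+17+11+14+27 = 102
O→B→L→A→M→Y→O: 22+11+17+18+14+17 = 99
O→B→L→Y→A→M→O: 22+11+6+11+18+27 = 95
O→B→L→Y→M→A→O: 22+11+6+14+18+21 = 92
O→B→L→M→A→Y→O: 22+11+8+18+11+17 = 87
O→B→L→M→Y→A→O: 22+11+8+14+11+21 = 87
O→B→A→L→Y→M→O: 22+6+17+6+14+27 = 92
O→B→A→L→M→Y→O: 22+6+17+8+14+17 = 84
O→B→A→Y→L→M→O: 22+6+11+6+8+27 = 80
O→B→A→Y→M→L→O: 22+6+11+14+8+23 = 84
O→B→A→M→L→Y→O: 22+6+18+8+6+17 = 77
O→B→A→M→Y→L→O: 22+6+18+14+6+23 = 89
O→B→Y→L→A→M→O: 22+5+6+17+18+27 = 95
O→B→Y→L→M→A→O: 22+5+6+8+18+21 = 80
… (46 more)
O→A→B→M→L→Y→O: 21+6+12+8+6+17 = 70  ← best
The minimum is 70.
One optimal route: O → A → B → M → L → Y → O (or its reverse).

70 blocks — the shortest possible round trip.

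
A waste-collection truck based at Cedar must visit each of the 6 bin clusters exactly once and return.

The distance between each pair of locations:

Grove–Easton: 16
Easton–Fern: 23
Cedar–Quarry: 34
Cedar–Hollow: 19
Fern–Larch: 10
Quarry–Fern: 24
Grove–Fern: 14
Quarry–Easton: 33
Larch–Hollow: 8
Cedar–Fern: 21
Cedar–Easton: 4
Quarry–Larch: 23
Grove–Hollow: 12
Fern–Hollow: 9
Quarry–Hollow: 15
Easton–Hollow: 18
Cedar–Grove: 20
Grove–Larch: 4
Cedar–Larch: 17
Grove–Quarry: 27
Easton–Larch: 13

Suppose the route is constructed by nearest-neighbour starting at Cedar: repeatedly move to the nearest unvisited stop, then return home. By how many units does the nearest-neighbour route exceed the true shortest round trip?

Excess over optimum: 8.

From Cedar: Easton=4, Larch=17, Hollow=19, Grove=20, Fern=21, Quarry=34 → choose Easton (4).
From Easton: Larch=13, Grove=16, Hollow=18, Fern=23, Quarry=33 → choose Larch (13).
From Larch: Grove=4, Hollow=8, Fern=10, Quarry=23 → choose Grove (4).
From Grove: Hollow=12, Fern=14, Quarry=27 → choose Hollow (12).
From Hollow: Fern=9, Quarry=15 → choose Fern (9).
From Fern: Quarry=24 → choose Quarry (24).
NN route Cedar → Easton → Larch → Grove → Hollow → Fern → Quarry → Cedar costs 100.
Optimal: Cedar → Quarry → Hollow → Fern → Larch → Grove → Easton → Cedar costs 92 (by enumerating all 360 distinct tours).
Excess = 100 − 92 = 8.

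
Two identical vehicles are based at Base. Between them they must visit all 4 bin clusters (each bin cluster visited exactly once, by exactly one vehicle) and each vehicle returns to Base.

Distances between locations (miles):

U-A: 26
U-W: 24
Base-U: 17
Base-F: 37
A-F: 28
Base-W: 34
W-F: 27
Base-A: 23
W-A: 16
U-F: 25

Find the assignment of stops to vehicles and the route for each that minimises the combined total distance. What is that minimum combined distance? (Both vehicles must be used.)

Check every non-empty split of the stops between the two vehicles; for each half take its own optimal tour:
  {U} + {W, A, F}: 34 + 103 = 137
  {W} + {U, A, F}: 68 + 93 = 161
  {U, W} + {A, F}: 75 + 88 = 163
  {A} + {U, W, F}: 46 + 103 = 149
  {U, A} + {W, F}: 66 + 98 = 164
  {W, A} + {U, F}: 73 + 79 = 152
  … (7 splits in total)
Best: vehicle 1 Base → U → Base = 34; vehicle 2 Base → A → W → F → Base = 103; combined 137.

137 miles — the smallest possible combined total.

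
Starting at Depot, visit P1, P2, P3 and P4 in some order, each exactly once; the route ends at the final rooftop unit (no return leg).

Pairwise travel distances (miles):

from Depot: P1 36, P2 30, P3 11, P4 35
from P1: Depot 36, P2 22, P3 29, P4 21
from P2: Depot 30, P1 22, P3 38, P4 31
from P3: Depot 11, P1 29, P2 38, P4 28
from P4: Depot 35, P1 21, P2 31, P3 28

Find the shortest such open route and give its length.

Minimum one-way distance = 82 miles.

There are 4! = 24 possible orderings.
Depot - P1 - P2 - P3 - P4: 36+22+38+28 = 124
Depot - P1 - P2 - P4 - P3: 36+22+31+28 = 117
Depot - P1 - P3 - P2 - P4: 36+29+38+31 = 134
Depot - P1 - P3 - P4 - P2: 36+29+28+31 = 124
Depot - P1 - P4 - P2 - P3: 36+21+31+38 = 126
Depot - P1 - P4 - P3 - P2: 36+21+28+38 = 123
Depot - P2 - P1 - P3 - P4: 30+22+29+28 = 109
Depot - P2 - P1 - P4 - P3: 30+22+21+28 = 101
Depot - P2 - P3 - P1 - P4: 30+38+29+21 = 118
Depot - P2 - P3 - P4 - P1: 30+38+28+21 = 117
Depot - P2 - P4 - P1 - P3: 30+31+21+29 = 111
Depot - P2 - P4 - P3 - P1: 30+31+28+29 = 118
Depot - P3 - P1 - P2 - P4: 11+29+22+31 = 93
Depot - P3 - P1 - P4 - P2: 11+29+21+31 = 92
… (10 more)
Depot - P3 - P4 - P1 - P2: 11+28+21+22 = 82  ← best
The minimum is 82.
One shortest path: Depot → P3 → P4 → P1 → P2.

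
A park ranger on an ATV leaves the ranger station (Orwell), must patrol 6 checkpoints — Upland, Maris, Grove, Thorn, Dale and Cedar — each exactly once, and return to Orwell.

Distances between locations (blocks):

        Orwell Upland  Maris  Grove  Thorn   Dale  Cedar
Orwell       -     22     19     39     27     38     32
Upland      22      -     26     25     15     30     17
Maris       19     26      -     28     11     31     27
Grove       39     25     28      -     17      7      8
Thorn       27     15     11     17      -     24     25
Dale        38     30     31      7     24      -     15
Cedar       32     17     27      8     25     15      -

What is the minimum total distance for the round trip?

Minimum total distance: 108 blocks.

With 6 stops there are 6!/2 = 360 distinct round trips (a route and its reverse cost the same).
Orwell → Upland → Maris → Grove → Thorn → Dale → Cedar → Orwell: 22+26+28+17+24+15+32 = 164
Orwell → Upland → Maris → Grove → Thorn → Cedar → Dale → Orwell: 22+26+28+17+25+15+38 = 171
Orwell → Upland → Maris → Grove → Dale → Thorn → Cedar → Orwell: 22+26+28+7+24+25+32 = 164
Orwell → Upland → Maris → Grove → Dale → Cedar → Thorn → Orwell: 22+26+28+7+15+25+27 = 150
Orwell → Upland → Maris → Grove → Cedar → Thorn → Dale → Orwell: 22+26+28+8+25+24+38 = 171
Orwell → Upland → Maris → Grove → Cedar → Dale → Thorn → Orwell: 22+26+28+8+15+24+27 = 150
Orwell → Upland → Maris → Thorn → Grove → Dale → Cedar → Orwell: 22+26+11+17+7+15+32 = 130
Orwell → Upland → Maris → Thorn → Grove → Cedar → Dale → Orwell: 22+26+11+17+8+15+38 = 137
… (352 more)
Orwell → Upland → Cedar → Grove → Dale → Thorn → Maris → Orwell: 22+17+8+7+24+11+19 = 108  ← best
The minimum is 108.
One optimal route: Orwell → Upland → Cedar → Grove → Dale → Thorn → Maris → Orwell (or its reverse).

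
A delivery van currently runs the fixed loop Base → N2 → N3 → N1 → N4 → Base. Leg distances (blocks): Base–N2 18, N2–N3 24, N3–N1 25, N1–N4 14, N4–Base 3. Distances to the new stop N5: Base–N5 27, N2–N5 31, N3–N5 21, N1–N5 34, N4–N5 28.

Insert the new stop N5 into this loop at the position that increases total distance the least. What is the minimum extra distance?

Adding 28 blocks by placing N5 on the N2–N3 leg.

Insertion cost between consecutive stops i–j is d(i,N5) + d(N5,j) − d(i,j):
  between Base and N2: 27 + 31 − 18 = 40
  between N2 and N3: 31 + 21 − 24 = 28
  between N3 and N1: 21 + 34 − 25 = 30
  between N1 and N4: 34 + 28 − 14 = 48
  between N4 and Base: 28 + 27 − 3 = 52
Cheapest insertion is between N2 and N3, adding 28.
New total = 84 + 28 = 112.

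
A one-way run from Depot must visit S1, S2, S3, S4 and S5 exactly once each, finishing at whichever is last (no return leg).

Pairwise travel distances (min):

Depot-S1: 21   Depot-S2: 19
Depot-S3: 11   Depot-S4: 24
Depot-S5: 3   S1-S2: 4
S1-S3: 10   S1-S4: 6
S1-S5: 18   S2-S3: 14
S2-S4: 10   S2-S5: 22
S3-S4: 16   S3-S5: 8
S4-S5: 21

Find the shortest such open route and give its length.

There are 5! = 120 possible orderings.
Depot→S1→S2→S3→S4→S5: 21+4+14+16+21 = 76
Depot→S1→S2→S3→S5→S4: 21+4+14+8+21 = 68
Depot→S1→S2→S4→S3→S5: 21+4+10+16+8 = 59
Depot→S1→S2→S4→S5→S3: 21+4+10+21+8 = 64
Depot→S1→S2→S5→S3→S4: 21+4+22+8+16 = 71
Depot→S1→S2→S5→S4→S3: 21+4+22+21+16 = 84
Depot→S1→S3→S2→S4→S5: 21+10+14+10+21 = 76
Depot→S1→S3→S2→S5→S4: 21+10+14+22+21 = 88
Depot→S1→S3→S4→S2→S5: 21+10+16+10+22 = 79
Depot→S1→S3→S4→S5→S2: 21+10+16+21+22 = 90
Depot→S1→S3→S5→S2→S4: 21+10+8+22+10 = 71
Depot→S1→S3→S5→S4→S2: 21+10+8+21+10 = 70
Depot→S1→S4→S2→S3→S5: 21+6+10+14+8 = 59
Depot→S1→S4→S2→S5→S3: 21+6+10+22+8 = 67
… (106 more)
Depot→S5→S3→S1→S2→S4: 3+8+10+4+10 = 35  ← best
The minimum is 35.
One shortest path: Depot → S5 → S3 → S1 → S2 → S4.

Shortest open route: 35 min.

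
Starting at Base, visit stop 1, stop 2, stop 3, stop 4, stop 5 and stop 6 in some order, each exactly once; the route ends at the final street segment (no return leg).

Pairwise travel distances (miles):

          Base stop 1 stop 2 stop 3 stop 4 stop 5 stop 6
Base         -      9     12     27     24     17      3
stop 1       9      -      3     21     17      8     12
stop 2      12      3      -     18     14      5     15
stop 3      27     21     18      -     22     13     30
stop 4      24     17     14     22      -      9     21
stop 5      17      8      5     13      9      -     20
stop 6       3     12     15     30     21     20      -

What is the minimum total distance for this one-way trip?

54 miles — the minimum one-way total.

There are 6! = 720 possible orderings.
Base → stop 1 → stop 2 → stop 3 → stop 4 → stop 5 → stop 6: 9+3+18+22+9+20 = 81
Base → stop 1 → stop 2 → stop 3 → stop 4 → stop 6 → stop 5: 9+3+18+22+21+20 = 93
Base → stop 1 → stop 2 → stop 3 → stop 5 → stop 4 → stop 6: 9+3+18+13+9+21 = 73
Base → stop 1 → stop 2 → stop 3 → stop 5 → stop 6 → stop 4: 9+3+18+13+20+21 = 84
Base → stop 1 → stop 2 → stop 3 → stop 6 → stop 4 → stop 5: 9+3+18+30+21+9 = 90
Base → stop 1 → stop 2 → stop 3 → stop 6 → stop 5 → stop 4: 9+3+18+30+20+9 = 89
Base → stop 1 → stop 2 → stop 4 → stop 3 → stop 5 → stop 6: 9+3+14+22+13+20 = 81
Base → stop 1 → stop 2 → stop 4 → stop 3 → stop 6 → stop 5: 9+3+14+22+30+20 = 98
… (712 more)
Base → stop 6 → stop 1 → stop 2 → stop 4 → stop 5 → stop 3: 3+12+3+14+9+13 = 54  ← best
The minimum is 54.
One shortest path: Base → stop 6 → stop 1 → stop 2 → stop 4 → stop 5 → stop 3.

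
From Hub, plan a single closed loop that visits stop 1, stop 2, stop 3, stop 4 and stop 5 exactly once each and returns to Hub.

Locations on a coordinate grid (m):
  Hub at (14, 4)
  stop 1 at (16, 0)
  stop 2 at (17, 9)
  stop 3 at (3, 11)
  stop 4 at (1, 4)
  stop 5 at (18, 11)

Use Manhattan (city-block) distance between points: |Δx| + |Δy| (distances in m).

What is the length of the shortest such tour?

There are 60 distinct closed tours to check (reversals are equivalent).
Hub-stop 1-stop 2-stop 3-stop 4-stop 5-Hub: 6+10+16+9+24+11 = 76
Hub-stop 1-stop 2-stop 3-stop 5-stop 4-Hub: 6+10+16+15+24+13 = 84
Hub-stop 1-stop 2-stop 4-stop 3-stop 5-Hub: 6+10+21+9+15+11 = 72
Hub-stop 1-stop 2-stop 4-stop 5-stop 3-Hub: 6+10+21+24+15+18 = 94
Hub-stop 1-stop 2-stop 5-stop 3-stop 4-Hub: 6+10+3+15+9+13 = 56
Hub-stop 1-stop 2-stop 5-stop 4-stop 3-Hub: 6+10+3+24+9+18 = 70
Hub-stop 1-stop 3-stop 2-stop 4-stop 5-Hub: 6+24+16+21+24+11 = 102
Hub-stop 1-stop 3-stop 2-stop 5-stop 4-Hub: 6+24+16+3+24+13 = 86
Hub-stop 1-stop 3-stop 4-stop 2-stop 5-Hub: 6+24+9+21+3+11 = 74
Hub-stop 1-stop 3-stop 4-stop 5-stop 2-Hub: 6+24+9+24+3+8 = 74
Hub-stop 1-stop 3-stop 5-stop 2-stop 4-Hub: 6+24+15+3+21+13 = 82
Hub-stop 1-stop 3-stop 5-stop 4-stop 2-Hub: 6+24+15+24+21+8 = 98
Hub-stop 1-stop 4-stop 2-stop 3-stop 5-Hub: 6+19+21+16+15+11 = 88
Hub-stop 1-stop 4-stop 2-stop 5-stop 3-Hub: 6+19+21+3+15+18 = 82
… (46 more)
The minimum is 56.
One optimal route: Hub → stop 1 → stop 2 → stop 5 → stop 3 → stop 4 → Hub (or its reverse).

Minimum total distance: 56 m.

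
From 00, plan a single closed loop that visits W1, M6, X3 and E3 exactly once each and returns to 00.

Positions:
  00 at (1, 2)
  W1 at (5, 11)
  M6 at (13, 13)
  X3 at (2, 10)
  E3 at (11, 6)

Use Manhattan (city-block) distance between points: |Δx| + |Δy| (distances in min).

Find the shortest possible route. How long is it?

There are 12 distinct closed tours to check (reversals are equivalent).
00 → W1 → M6 → X3 → E3 → 00: 13+10+14+13+14 = 64
00 → W1 → M6 → E3 → X3 → 00: 13+10+9+13+9 = 54
00 → W1 → X3 → M6 → E3 → 00: 13+4+14+9+14 = 54
00 → W1 → X3 → E3 → M6 → 00: 13+4+13+9+23 = 62
00 → W1 → E3 → M6 → X3 → 00: 13+11+9+14+9 = 56
00 → W1 → E3 → X3 → M6 → 00: 13+11+13+14+23 = 74
00 → M6 → W1 → X3 → E3 → 00: 23+10+4+13+14 = 64
00 → M6 → W1 → E3 → X3 → 00: 23+10+11+13+9 = 66
00 → M6 → X3 → W1 → E3 → 00: 23+14+4+11+14 = 66
00 → M6 → E3 → W1 → X3 → 00: 23+9+11+4+9 = 56
00 → X3 → W1 → M6 → E3 → 00: 9+4+10+9+14 = 46
00 → X3 → M6 → W1 → E3 → 00: 9+14+10+11+14 = 58
The minimum is 46.
One optimal route: 00 → X3 → W1 → M6 → E3 → 00 (or its reverse).

46 min — the shortest possible round trip.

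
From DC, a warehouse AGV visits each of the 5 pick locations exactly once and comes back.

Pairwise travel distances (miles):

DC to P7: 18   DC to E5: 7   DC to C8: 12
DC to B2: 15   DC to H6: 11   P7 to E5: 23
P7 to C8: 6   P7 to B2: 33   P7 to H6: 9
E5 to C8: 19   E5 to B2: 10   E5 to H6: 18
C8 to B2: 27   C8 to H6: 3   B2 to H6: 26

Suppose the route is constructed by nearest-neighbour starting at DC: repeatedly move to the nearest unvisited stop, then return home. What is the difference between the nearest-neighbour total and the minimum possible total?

From DC: E5=7, H6=11, C8=12, B2=15, P7=18 → choose E5 (7).
From E5: B2=10, H6=18, C8=19, P7=23 → choose B2 (10).
From B2: H6=26, C8=27, P7=33 → choose H6 (26).
From H6: C8=3, P7=9 → choose C8 (3).
From C8: P7=6 → choose P7 (6).
NN route DC → E5 → B2 → H6 → C8 → P7 → DC costs 70.
Optimal: DC → B2 → E5 → P7 → C8 → H6 → DC costs 68 (by enumerating all 60 distinct tours).
Excess = 70 − 68 = 2.

2 miles longer than the optimal tour.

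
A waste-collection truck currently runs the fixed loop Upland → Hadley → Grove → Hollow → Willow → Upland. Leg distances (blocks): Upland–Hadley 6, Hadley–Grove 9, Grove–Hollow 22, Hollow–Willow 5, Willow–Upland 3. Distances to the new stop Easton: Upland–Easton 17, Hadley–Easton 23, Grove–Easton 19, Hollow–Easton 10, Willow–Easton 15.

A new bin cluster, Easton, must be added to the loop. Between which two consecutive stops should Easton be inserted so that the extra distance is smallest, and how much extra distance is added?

Minimum extra distance: 7 blocks, inserting Easton between Grove and Hollow.

Insertion cost between consecutive stops i–j is d(i,Easton) + d(Easton,j) − d(i,j):
  between Upland and Hadley: 17 + 23 − 6 = 34
  between Hadley and Grove: 23 + 19 − 9 = 33
  between Grove and Hollow: 19 + 10 − 22 = 7
  between Hollow and Willow: 10 + 15 − 5 = 20
  between Willow and Upland: 15 + 17 − 3 = 29
Cheapest insertion is between Grove and Hollow, adding 7.
New total = 45 + 7 = 52.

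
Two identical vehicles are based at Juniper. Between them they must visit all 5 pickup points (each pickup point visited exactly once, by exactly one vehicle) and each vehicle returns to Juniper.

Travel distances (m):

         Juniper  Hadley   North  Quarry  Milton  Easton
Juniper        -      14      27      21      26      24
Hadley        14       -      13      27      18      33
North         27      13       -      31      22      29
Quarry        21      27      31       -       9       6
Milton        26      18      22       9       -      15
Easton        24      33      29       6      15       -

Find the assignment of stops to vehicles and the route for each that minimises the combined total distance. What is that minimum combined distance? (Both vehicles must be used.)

Minimum combined distance: 116 m.

Check every non-empty split of the stops between the two vehicles; for each half take its own optimal tour:
  {Hadley} + {North, Quarry, Milton, Easton}: 28 + 88 = 116
  {North} + {Hadley, Quarry, Milton, Easton}: 54 + 71 = 125
  {Hadley, North} + {Quarry, Milton, Easton}: 54 + 65 = 119
  {Quarry} + {Hadley, North, Milton, Easton}: 42 + 88 = 130
  {Hadley, Quarry} + {North, Milton, Easton}: 62 + 88 = 150
  {North, Quarry} + {Hadley, Milton, Easton}: 79 + 71 = 150
  … (15 splits in total)
Best: vehicle 1 Juniper → Hadley → Juniper = 28; vehicle 2 Juniper → North → Milton → Quarry → Easton → Juniper = 88; combined 116.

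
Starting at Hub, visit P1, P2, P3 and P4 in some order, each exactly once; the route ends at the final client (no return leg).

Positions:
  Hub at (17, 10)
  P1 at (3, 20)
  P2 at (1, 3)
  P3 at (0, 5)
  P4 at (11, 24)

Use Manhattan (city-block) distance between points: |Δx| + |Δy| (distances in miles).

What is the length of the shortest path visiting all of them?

There are 4! = 24 possible orderings.
Hub - P1 - P2 - P3 - P4: 24+19+3+30 = 76
Hub - P1 - P2 - P4 - P3: 24+19+31+30 = 104
Hub - P1 - P3 - P2 - P4: 24+18+3+31 = 76
Hub - P1 - P3 - P4 - P2: 24+18+30+31 = 103
Hub - P1 - P4 - P2 - P3: 24+12+31+3 = 70
Hub - P1 - P4 - P3 - P2: 24+12+30+3 = 69
Hub - P2 - P1 - P3 - P4: 23+19+18+30 = 90
Hub - P2 - P1 - P4 - P3: 23+19+12+30 = 84
Hub - P2 - P3 - P1 - P4: 23+3+18+12 = 56
Hub - P2 - P3 - P4 - P1: 23+3+30+12 = 68
Hub - P2 - P4 - P1 - P3: 23+31+12+18 = 84
Hub - P2 - P4 - P3 - P1: 23+31+30+18 = 102
Hub - P3 - P1 - P2 - P4: 22+18+19+31 = 90
Hub - P3 - P1 - P4 - P2: 22+18+12+31 = 83
… (10 more)
Hub - P4 - P1 - P3 - P2: 20+12+18+3 = 53  ← best
The minimum is 53.
One shortest path: Hub → P4 → P1 → P3 → P2.

Shortest open route: 53 miles.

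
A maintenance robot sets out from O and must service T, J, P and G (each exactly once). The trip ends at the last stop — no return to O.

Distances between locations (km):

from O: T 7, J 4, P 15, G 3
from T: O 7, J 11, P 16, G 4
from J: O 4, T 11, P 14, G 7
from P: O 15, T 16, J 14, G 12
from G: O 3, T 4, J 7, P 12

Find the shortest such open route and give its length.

Shortest open route: 31 km.

There are 4! = 24 possible orderings.
O - T - J - P - G: 7+11+14+12 = 44
O - T - J - G - P: 7+11+7+12 = 37
O - T - P - J - G: 7+16+14+7 = 44
O - T - P - G - J: 7+16+12+7 = 42
O - T - G - J - P: 7+4+7+14 = 32
O - T - G - P - J: 7+4+12+14 = 37
O - J - T - P - G: 4+11+16+12 = 43
O - J - T - G - P: 4+11+4+12 = 31
O - J - P - T - G: 4+14+16+4 = 38
O - J - P - G - T: 4+14+12+4 = 34
O - J - G - T - P: 4+7+4+16 = 31
O - J - G - P - T: 4+7+12+16 = 39
O - P - T - J - G: 15+16+11+7 = 49
O - P - T - G - J: 15+16+4+7 = 42
… (10 more)
The minimum is 31.
One shortest path: O → J → T → G → P.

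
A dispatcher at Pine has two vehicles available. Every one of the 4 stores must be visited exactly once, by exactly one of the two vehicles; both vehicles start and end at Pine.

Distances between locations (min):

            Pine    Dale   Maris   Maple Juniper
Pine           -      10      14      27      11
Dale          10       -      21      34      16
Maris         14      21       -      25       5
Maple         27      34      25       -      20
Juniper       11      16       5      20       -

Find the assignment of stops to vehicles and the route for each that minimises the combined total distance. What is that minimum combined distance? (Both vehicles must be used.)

There are 2^3 − 1 = 7 ways to divide the 4 stops into two non-empty groups. For each, the best each vehicle can do is its own shortest tour through its group:
  {Dale} + {Maris, Maple, Juniper}: 20 + 66 = 86
  {Maris} + {Dale, Maple, Juniper}: 28 + 73 = 101
  {Dale, Maris} + {Maple, Juniper}: 45 + 58 = 103
  {Maple} + {Dale, Maris, Juniper}: 54 + 45 = 99
  {Dale, Maple} + {Maris, Juniper}: 71 + 30 = 101
  {Maris, Maple} + {Dale, Juniper}: 66 + 37 = 103
  … (7 splits in total)
Best: vehicle 1 Pine → Dale → Pine = 20; vehicle 2 Pine → Maris → Juniper → Maple → Pine = 66; combined 86.

86 min — the smallest possible combined total.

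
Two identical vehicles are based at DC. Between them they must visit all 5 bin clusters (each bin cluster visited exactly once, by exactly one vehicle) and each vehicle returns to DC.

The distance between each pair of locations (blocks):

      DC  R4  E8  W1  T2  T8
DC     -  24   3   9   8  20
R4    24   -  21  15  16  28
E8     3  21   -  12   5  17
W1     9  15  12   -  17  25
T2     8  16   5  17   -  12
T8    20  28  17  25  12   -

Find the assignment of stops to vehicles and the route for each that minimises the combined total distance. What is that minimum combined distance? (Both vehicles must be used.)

Minimum combined distance: 78 blocks.

Try each way of splitting the stops between the two vehicles (each non-empty) and, for each split, find the best tour for each vehicle:
  {R4} + {E8, W1, T2, T8}: 48 + 54 = 102
  {E8} + {R4, W1, T2, T8}: 6 + 72 = 78
  {R4, E8} + {W1, T2, T8}: 48 + 54 = 102
  {W1} + {R4, E8, T2, T8}: 18 + 72 = 90
  {R4, W1} + {E8, T2, T8}: 48 + 40 = 88
  {E8, W1} + {R4, T2, T8}: 24 + 72 = 96
  … (15 splits in total)
Best: vehicle 1 DC → E8 → DC = 6; vehicle 2 DC → W1 → R4 → T2 → T8 → DC = 72; combined 78.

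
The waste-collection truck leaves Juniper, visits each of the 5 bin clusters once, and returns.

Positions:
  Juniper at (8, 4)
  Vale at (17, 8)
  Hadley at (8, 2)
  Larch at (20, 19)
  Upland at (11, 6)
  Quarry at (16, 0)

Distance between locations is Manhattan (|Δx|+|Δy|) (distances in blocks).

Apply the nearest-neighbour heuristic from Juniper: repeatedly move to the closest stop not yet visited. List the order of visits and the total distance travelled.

Juniper → [Hadley:2 / Upland:5 / Quarry:12 / Vale:13 / Larch:27] → Hadley (2)
Hadley → [Upland:7 / Quarry:10 / Vale:15 / Larch:29] → Upland (7)
Upland → [Vale:8 / Quarry:11 / Larch:22] → Vale (8)
Vale → [Quarry:9 / Larch:14] → Quarry (9)
Quarry → [Larch:23] → Larch (23)
Return Larch→Juniper: 27.
Total = 2 + 7 + 8 + 9 + 23 + 27 = 76.

76 blocks along Juniper → Hadley → Upland → Vale → Quarry → Larch → Juniper.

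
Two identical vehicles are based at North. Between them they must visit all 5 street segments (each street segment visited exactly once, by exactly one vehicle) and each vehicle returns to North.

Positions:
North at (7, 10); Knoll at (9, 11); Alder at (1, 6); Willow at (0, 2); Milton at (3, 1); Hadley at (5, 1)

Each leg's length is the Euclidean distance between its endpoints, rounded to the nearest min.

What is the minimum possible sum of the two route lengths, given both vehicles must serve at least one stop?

Minimum combined distance: 29 min.

Check every non-empty split of the stops between the two vehicles; for each half take its own optimal tour:
  {Knoll} + {Alder, Willow, Milton, Hadley}: 4 + 25 = 29
  {Alder} + {Knoll, Willow, Milton, Hadley}: 14 + 29 = 43
  {Knoll, Alder} + {Willow, Milton, Hadley}: 18 + 25 = 43
  {Willow} + {Knoll, Alder, Milton, Hadley}: 22 + 27 = 49
  {Knoll, Willow} + {Alder, Milton, Hadley}: 26 + 23 = 49
  {Alder, Willow} + {Knoll, Milton, Hadley}: 22 + 25 = 47
  … (15 splits in total)
Best: vehicle 1 North → Knoll → North = 4; vehicle 2 North → Alder → Willow → Milton → Hadley → North = 25; combined 29.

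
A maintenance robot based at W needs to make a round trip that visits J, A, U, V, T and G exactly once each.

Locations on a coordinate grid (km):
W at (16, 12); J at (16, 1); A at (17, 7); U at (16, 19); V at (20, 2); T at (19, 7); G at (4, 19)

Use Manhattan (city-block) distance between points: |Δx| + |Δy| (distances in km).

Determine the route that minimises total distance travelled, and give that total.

With 6 stops there are 6!/2 = 360 distinct round trips (a route and its reverse cost the same).
W→J→A→U→V→T→G→W: 11+7+13+21+6+27+19 = 104
W→J→A→U→V→G→T→W: 11+7+13+21+33+27+8 = 120
W→J→A→U→T→V→G→W: 11+7+13+15+6+33+19 = 104
W→J→A→U→T→G→V→W: 11+7+13+15+27+33+14 = 120
W→J→A→U→G→V→T→W: 11+7+13+12+33+6+8 = 90
W→J→A→U→G→T→V→W: 11+7+13+12+27+6+14 = 90
W→J→A→V→U→T→G→W: 11+7+8+21+15+27+19 = 108
W→J→A→V→U→G→T→W: 11+7+8+21+12+27+8 = 94
… (352 more)
W→J→V→T→A→U→G→W: 11+5+6+2+13+12+19 = 68  ← best
The minimum is 68.
One optimal route: W → J → V → T → A → U → G → W (or its reverse).

Minimum total distance: 68 km.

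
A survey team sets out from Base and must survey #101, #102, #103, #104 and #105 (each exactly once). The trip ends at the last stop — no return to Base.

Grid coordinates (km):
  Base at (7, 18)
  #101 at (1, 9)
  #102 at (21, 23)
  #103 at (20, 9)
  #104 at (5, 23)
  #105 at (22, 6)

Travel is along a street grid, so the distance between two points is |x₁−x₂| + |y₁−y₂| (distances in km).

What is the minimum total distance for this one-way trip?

There are 5! = 120 possible orderings.
Base→#101→#102→#103→#104→#105: 15+34+15+29+34 = 127
Base→#101→#102→#103→#105→#104: 15+34+15+5+34 = 103
Base→#101→#102→#104→#103→#105: 15+34+16+29+5 = 99
Base→#101→#102→#104→#105→#103: 15+34+16+34+5 = 104
Base→#101→#102→#105→#103→#104: 15+34+18+5+29 = 101
Base→#101→#102→#105→#104→#103: 15+34+18+34+29 = 130
Base→#101→#103→#102→#104→#105: 15+19+15+16+34 = 99
Base→#101→#103→#102→#105→#104: 15+19+15+18+34 = 101
Base→#101→#103→#104→#102→#105: 15+19+29+16+18 = 97
Base→#101→#103→#104→#105→#102: 15+19+29+34+18 = 115
Base→#101→#103→#105→#102→#104: 15+19+5+18+16 = 73
Base→#101→#103→#105→#104→#102: 15+19+5+34+16 = 89
Base→#101→#104→#102→#103→#105: 15+18+16+15+5 = 69
Base→#101→#104→#102→#105→#103: 15+18+16+18+5 = 72
… (106 more)
Base→#104→#102→#105→#103→#101: 7+16+18+5+19 = 65  ← best
The minimum is 65.
One shortest path: Base → #104 → #102 → #105 → #103 → #101.

Shortest open route: 65 km.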